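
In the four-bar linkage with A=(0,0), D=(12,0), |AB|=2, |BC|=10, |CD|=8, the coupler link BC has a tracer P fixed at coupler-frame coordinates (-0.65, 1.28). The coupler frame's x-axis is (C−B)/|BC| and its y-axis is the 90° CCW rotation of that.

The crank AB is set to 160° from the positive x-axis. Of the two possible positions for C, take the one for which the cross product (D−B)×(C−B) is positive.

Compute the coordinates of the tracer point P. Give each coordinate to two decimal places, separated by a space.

-3.10 1.43

A=(0,0), D=(12.00,0)
B = A + 2.00·(cos160°, sin160°) = (-1.8794, 0.6840)
|BD| = 13.8962
circle(B,10.00) ∩ circle(D,8.00): a=8.2434, h=5.6609
  candidates: C₊=(6.6327,5.9323) cross=78.665; C₋=(6.0754,-5.3758) cross=-78.665
  mode + wants cross > 0 → take C=(6.6327,5.9323) (cross=78.665)
ex = (C−B)/|BC| = (0.8512,0.5248); ey = (-0.5248,0.8512)
P = B + -0.65·ex + 1.28·ey = (-3.1044,1.4325)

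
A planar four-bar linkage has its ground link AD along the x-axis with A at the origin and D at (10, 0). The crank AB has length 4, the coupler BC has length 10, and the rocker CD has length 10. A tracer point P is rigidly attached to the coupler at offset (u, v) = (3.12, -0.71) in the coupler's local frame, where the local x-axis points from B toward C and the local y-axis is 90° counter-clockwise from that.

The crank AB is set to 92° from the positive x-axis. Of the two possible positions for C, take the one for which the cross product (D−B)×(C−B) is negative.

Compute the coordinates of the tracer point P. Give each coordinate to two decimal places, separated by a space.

-0.21 0.80

A=(0,0), D=(10.00,0)
B = A + 4.00·(cos92°, sin92°) = (-0.1396, 3.9976)
|BD| = 10.8992
circle(B,10.00) ∩ circle(D,10.00): a=5.4496, h=8.3846
  candidates: C₊=(8.0055,9.7991) cross=91.386; C₋=(1.8549,-5.8015) cross=-91.386
  mode - wants cross < 0 → take C=(1.8549,-5.8015) (cross=-91.386)
ex = (C−B)/|BC| = (0.1995,-0.9799); ey = (0.9799,0.1995)
P = B + 3.12·ex + -0.71·ey = (-0.2130,0.7986)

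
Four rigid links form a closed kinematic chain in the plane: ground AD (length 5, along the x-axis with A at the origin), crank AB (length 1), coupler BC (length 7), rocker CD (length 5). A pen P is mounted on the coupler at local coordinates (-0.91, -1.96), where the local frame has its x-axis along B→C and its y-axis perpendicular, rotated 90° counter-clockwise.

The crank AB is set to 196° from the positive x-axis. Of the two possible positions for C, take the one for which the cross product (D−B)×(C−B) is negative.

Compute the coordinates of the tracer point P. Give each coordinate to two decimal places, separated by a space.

A=(0,0), D=(5.00,0)
B = A + 1.00·(cos196°, sin196°) = (-0.9613, -0.2756)
|BD| = 5.9676
circle(B,7.00) ∩ circle(D,5.00): a=4.9947, h=4.9044
  candidates: C₊=(3.8015,4.8542) cross=29.268; C₋=(4.2546,-4.9441) cross=-29.268
  mode - wants cross < 0 → take C=(4.2546,-4.9441) (cross=-29.268)
ex = (C−B)/|BC| = (0.7451,-0.6669); ey = (0.6669,0.7451)
P = B + -0.91·ex + -1.96·ey = (-2.9465,-1.1292)

-2.95 -1.13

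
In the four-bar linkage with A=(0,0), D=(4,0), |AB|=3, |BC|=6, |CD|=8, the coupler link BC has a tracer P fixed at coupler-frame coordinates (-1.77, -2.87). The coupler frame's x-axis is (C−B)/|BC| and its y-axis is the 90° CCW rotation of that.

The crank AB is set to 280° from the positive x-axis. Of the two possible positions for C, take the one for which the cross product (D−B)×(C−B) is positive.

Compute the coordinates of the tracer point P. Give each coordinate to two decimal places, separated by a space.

3.76 -2.01

A=(0,0), D=(4.00,0)
B = A + 3.00·(cos280°, sin280°) = (0.5209, -2.9544)
|BD| = 4.5643
circle(B,6.00) ∩ circle(D,8.00): a=-0.7852, h=5.9484
  candidates: C₊=(-3.9279,1.0714) cross=27.150; C₋=(3.7728,-7.9968) cross=-27.150
  mode + wants cross > 0 → take C=(-3.9279,1.0714) (cross=27.150)
ex = (C−B)/|BC| = (-0.7415,0.6710); ey = (-0.6710,-0.7415)
P = B + -1.77·ex + -2.87·ey = (3.7591,-2.0140)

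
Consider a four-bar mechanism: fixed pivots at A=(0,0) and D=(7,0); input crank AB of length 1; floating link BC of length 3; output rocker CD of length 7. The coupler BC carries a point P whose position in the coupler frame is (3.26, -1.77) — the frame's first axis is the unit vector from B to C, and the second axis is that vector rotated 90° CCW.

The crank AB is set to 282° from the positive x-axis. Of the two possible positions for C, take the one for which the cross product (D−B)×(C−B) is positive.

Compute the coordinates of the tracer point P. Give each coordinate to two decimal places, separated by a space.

2.07 2.23

A=(0,0), D=(7.00,0)
B = A + 1.00·(cos282°, sin282°) = (0.2079, -0.9781)
|BD| = 6.8622
circle(B,3.00) ∩ circle(D,7.00): a=0.5165, h=2.9552
  candidates: C₊=(0.2979,2.0205) cross=20.279; C₋=(1.1404,-3.8295) cross=-20.279
  mode + wants cross > 0 → take C=(0.2979,2.0205) (cross=20.279)
ex = (C−B)/|BC| = (0.0300,0.9995); ey = (-0.9995,0.0300)
P = B + 3.26·ex + -1.77·ey = (2.0749,2.2273)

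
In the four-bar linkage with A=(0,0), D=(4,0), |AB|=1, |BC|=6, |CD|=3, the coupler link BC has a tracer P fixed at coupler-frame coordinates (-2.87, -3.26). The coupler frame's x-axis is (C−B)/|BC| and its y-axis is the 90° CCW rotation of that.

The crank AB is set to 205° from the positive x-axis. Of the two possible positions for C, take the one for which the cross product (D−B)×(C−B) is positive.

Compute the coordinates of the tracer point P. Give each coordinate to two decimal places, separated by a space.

-1.40 -4.74

A=(0,0), D=(4.00,0)
B = A + 1.00·(cos205°, sin205°) = (-0.9063, -0.4226)
|BD| = 4.9245
circle(B,6.00) ∩ circle(D,3.00): a=5.2036, h=2.9870
  candidates: C₊=(4.0218,2.9999) cross=14.709; C₋=(4.5345,-2.9520) cross=-14.709
  mode + wants cross > 0 → take C=(4.0218,2.9999) (cross=14.709)
ex = (C−B)/|BC| = (0.8214,0.5704); ey = (-0.5704,0.8214)
P = B + -2.87·ex + -3.26·ey = (-1.4040,-4.7373)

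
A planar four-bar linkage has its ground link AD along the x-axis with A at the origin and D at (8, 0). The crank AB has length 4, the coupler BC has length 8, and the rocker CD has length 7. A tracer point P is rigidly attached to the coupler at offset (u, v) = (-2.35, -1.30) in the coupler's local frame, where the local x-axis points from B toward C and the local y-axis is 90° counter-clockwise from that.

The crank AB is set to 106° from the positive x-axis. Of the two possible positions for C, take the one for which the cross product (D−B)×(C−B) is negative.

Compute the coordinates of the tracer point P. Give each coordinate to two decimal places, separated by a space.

-3.20 5.52

A=(0,0), D=(8.00,0)
B = A + 4.00·(cos106°, sin106°) = (-1.1025, 3.8450)
|BD| = 9.8813
circle(B,8.00) ∩ circle(D,7.00): a=5.6997, h=5.6137
  candidates: C₊=(6.3323,6.7984) cross=55.471; C₋=(1.9635,-3.5441) cross=-55.471
  mode - wants cross < 0 → take C=(1.9635,-3.5441) (cross=-55.471)
ex = (C−B)/|BC| = (0.3833,-0.9236); ey = (0.9236,0.3833)
P = B + -2.35·ex + -1.30·ey = (-3.2039,5.5174)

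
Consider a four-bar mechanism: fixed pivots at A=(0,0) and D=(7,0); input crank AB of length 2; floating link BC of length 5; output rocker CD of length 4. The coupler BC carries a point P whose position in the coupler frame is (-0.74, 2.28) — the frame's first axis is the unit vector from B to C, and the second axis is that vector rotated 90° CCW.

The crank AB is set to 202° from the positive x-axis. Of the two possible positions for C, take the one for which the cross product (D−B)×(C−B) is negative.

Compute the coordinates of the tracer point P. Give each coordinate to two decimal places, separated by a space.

-2.46 1.57

A=(0,0), D=(7.00,0)
B = A + 2.00·(cos202°, sin202°) = (-1.8544, -0.7492)
|BD| = 8.8860
circle(B,5.00) ∩ circle(D,4.00): a=4.9494, h=0.7094
  candidates: C₊=(3.0176,0.3750) cross=6.304; C₋=(3.1372,-1.0388) cross=-6.304
  mode - wants cross < 0 → take C=(3.1372,-1.0388) (cross=-6.304)
ex = (C−B)/|BC| = (0.9983,-0.0579); ey = (0.0579,0.9983)
P = B + -0.74·ex + 2.28·ey = (-2.4611,1.5698)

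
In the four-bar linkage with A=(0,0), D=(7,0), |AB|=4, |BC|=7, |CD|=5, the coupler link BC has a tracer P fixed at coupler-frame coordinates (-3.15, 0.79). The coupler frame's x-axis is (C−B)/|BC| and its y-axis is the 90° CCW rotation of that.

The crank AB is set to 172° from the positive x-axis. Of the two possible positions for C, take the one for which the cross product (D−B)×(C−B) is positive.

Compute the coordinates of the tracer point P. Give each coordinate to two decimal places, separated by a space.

-7.20 0.39

A=(0,0), D=(7.00,0)
B = A + 4.00·(cos172°, sin172°) = (-3.9611, 0.5567)
|BD| = 10.9752
circle(B,7.00) ∩ circle(D,5.00): a=6.5810, h=2.3855
  candidates: C₊=(2.7324,2.6054) cross=26.182; C₋=(2.4904,-2.1596) cross=-26.182
  mode + wants cross > 0 → take C=(2.7324,2.6054) (cross=26.182)
ex = (C−B)/|BC| = (0.9562,0.2927); ey = (-0.2927,0.9562)
P = B + -3.15·ex + 0.79·ey = (-7.2044,0.3902)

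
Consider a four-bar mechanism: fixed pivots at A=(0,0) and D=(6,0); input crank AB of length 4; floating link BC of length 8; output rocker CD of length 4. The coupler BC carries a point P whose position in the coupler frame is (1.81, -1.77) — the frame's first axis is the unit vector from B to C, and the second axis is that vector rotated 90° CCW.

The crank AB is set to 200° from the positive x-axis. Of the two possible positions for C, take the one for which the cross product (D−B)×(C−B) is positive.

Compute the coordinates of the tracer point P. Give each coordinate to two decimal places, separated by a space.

-1.30 -1.95

A=(0,0), D=(6.00,0)
B = A + 4.00·(cos200°, sin200°) = (-3.7588, -1.3681)
|BD| = 9.8542
circle(B,8.00) ∩ circle(D,4.00): a=7.3626, h=3.1292
  candidates: C₊=(3.0981,2.7530) cross=30.836; C₋=(3.9670,-3.4448) cross=-30.836
  mode + wants cross > 0 → take C=(3.0981,2.7530) (cross=30.836)
ex = (C−B)/|BC| = (0.8571,0.5151); ey = (-0.5151,0.8571)
P = B + 1.81·ex + -1.77·ey = (-1.2956,-1.9528)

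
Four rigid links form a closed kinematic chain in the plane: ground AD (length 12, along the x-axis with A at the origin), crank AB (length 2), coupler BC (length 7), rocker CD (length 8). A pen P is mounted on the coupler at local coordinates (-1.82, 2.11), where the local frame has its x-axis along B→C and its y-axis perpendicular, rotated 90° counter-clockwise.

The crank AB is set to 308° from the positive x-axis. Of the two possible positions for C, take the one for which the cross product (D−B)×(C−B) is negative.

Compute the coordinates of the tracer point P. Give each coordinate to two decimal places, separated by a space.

A=(0,0), D=(12.00,0)
B = A + 2.00·(cos308°, sin308°) = (1.2313, -1.5760)
|BD| = 10.8834
circle(B,7.00) ∩ circle(D,8.00): a=4.7526, h=5.1394
  candidates: C₊=(5.1896,4.1974) cross=55.934; C₋=(6.6780,-5.9730) cross=-55.934
  mode - wants cross < 0 → take C=(6.6780,-5.9730) (cross=-55.934)
ex = (C−B)/|BC| = (0.7781,-0.6281); ey = (0.6281,0.7781)
P = B + -1.82·ex + 2.11·ey = (1.1406,1.2090)

1.14 1.21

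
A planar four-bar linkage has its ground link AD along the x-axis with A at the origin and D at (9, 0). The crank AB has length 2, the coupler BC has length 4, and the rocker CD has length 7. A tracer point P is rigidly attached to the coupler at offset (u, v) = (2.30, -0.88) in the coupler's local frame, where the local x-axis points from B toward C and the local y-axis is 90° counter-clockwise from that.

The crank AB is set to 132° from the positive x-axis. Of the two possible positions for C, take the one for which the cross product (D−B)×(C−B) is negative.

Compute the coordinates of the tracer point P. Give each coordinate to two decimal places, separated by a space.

0.13 -0.49

A=(0,0), D=(9.00,0)
B = A + 2.00·(cos132°, sin132°) = (-1.3383, 1.4863)
|BD| = 10.4446
circle(B,4.00) ∩ circle(D,7.00): a=3.6425, h=1.6529
  candidates: C₊=(2.5024,2.6041) cross=17.264; C₋=(2.0320,-0.6681) cross=-17.264
  mode - wants cross < 0 → take C=(2.0320,-0.6681) (cross=-17.264)
ex = (C−B)/|BC| = (0.8426,-0.5386); ey = (0.5386,0.8426)
P = B + 2.30·ex + -0.88·ey = (0.1256,-0.4940)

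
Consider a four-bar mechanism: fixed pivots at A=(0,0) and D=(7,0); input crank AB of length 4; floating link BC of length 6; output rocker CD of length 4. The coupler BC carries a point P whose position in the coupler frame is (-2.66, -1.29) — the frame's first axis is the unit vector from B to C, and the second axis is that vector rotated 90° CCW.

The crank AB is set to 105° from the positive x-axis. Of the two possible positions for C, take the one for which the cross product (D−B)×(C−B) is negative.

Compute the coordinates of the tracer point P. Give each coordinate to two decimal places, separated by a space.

A=(0,0), D=(7.00,0)
B = A + 4.00·(cos105°, sin105°) = (-1.0353, 3.8637)
|BD| = 8.9159
circle(B,6.00) ∩ circle(D,4.00): a=5.5796, h=2.2065
  candidates: C₊=(4.9493,3.4344) cross=19.673; C₋=(3.0370,-0.5427) cross=-19.673
  mode - wants cross < 0 → take C=(3.0370,-0.5427) (cross=-19.673)
ex = (C−B)/|BC| = (0.6787,-0.7344); ey = (0.7344,0.6787)
P = B + -2.66·ex + -1.29·ey = (-3.7880,4.9417)

-3.79 4.94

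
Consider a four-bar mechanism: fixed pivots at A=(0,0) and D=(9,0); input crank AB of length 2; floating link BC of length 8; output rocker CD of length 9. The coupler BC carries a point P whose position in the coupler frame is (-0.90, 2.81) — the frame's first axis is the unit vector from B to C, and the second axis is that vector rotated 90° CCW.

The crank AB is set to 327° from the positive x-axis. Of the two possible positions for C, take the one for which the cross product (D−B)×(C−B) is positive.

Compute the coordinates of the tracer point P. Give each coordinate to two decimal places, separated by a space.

-1.25 -1.48

A=(0,0), D=(9.00,0)
B = A + 2.00·(cos327°, sin327°) = (1.6773, -1.0893)
|BD| = 7.4032
circle(B,8.00) ∩ circle(D,9.00): a=2.5535, h=7.5815
  candidates: C₊=(3.0875,6.7855) cross=56.128; C₋=(5.3185,-8.2126) cross=-56.128
  mode + wants cross > 0 → take C=(3.0875,6.7855) (cross=56.128)
ex = (C−B)/|BC| = (0.1763,0.9843); ey = (-0.9843,0.1763)
P = B + -0.90·ex + 2.81·ey = (-1.2473,-1.4799)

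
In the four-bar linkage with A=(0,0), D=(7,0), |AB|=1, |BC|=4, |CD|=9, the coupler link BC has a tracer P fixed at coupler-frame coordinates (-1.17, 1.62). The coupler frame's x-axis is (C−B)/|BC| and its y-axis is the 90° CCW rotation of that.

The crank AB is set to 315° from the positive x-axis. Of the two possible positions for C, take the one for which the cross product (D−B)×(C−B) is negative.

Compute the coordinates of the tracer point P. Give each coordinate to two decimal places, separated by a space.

2.66 -0.26

A=(0,0), D=(7.00,0)
B = A + 1.00·(cos315°, sin315°) = (0.7071, -0.7071)
|BD| = 6.3325
circle(B,4.00) ∩ circle(D,9.00): a=-1.9660, h=3.4835
  candidates: C₊=(-1.6356,2.5351) cross=22.059; C₋=(-0.8576,-4.3884) cross=-22.059
  mode - wants cross < 0 → take C=(-0.8576,-4.3884) (cross=-22.059)
ex = (C−B)/|BC| = (-0.3912,-0.9203); ey = (0.9203,-0.3912)
P = B + -1.17·ex + 1.62·ey = (2.6557,-0.2641)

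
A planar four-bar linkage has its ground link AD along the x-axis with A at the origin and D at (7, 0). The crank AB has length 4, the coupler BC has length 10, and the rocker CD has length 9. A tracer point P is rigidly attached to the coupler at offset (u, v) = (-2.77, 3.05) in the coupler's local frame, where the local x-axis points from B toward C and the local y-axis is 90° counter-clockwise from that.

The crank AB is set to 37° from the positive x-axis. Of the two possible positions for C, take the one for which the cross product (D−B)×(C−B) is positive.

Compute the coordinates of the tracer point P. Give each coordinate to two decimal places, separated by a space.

A=(0,0), D=(7.00,0)
B = A + 4.00·(cos37°, sin37°) = (3.1945, 2.4073)
|BD| = 4.5029
circle(B,10.00) ∩ circle(D,9.00): a=4.3612, h=8.9989
  candidates: C₊=(11.6910,7.6808) cross=40.521; C₋=(2.0694,-7.5292) cross=-40.521
  mode + wants cross > 0 → take C=(11.6910,7.6808) (cross=40.521)
ex = (C−B)/|BC| = (0.8496,0.5274); ey = (-0.5274,0.8496)
P = B + -2.77·ex + 3.05·ey = (-0.7674,3.5379)

-0.77 3.54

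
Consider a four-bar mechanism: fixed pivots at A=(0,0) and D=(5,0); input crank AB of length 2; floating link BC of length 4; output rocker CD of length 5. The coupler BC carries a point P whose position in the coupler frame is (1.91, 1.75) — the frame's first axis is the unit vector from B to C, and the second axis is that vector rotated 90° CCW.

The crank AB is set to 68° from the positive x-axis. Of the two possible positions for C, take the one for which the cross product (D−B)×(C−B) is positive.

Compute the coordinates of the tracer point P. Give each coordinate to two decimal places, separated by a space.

0.78 4.44

A=(0,0), D=(5.00,0)
B = A + 2.00·(cos68°, sin68°) = (0.7492, 1.8544)
|BD| = 4.6377
circle(B,4.00) ∩ circle(D,5.00): a=1.3485, h=3.7658
  candidates: C₊=(3.4910,4.7669) cross=17.465; C₋=(0.4795,-2.1365) cross=-17.465
  mode + wants cross > 0 → take C=(3.4910,4.7669) (cross=17.465)
ex = (C−B)/|BC| = (0.6854,0.7281); ey = (-0.7281,0.6854)
P = B + 1.91·ex + 1.75·ey = (0.7842,4.4446)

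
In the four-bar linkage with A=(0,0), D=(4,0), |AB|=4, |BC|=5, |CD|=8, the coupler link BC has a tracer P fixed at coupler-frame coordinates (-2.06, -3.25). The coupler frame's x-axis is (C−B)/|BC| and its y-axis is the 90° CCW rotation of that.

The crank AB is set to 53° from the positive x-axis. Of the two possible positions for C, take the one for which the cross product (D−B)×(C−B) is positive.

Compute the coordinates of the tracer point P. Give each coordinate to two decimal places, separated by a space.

A=(0,0), D=(4.00,0)
B = A + 4.00·(cos53°, sin53°) = (2.4073, 3.1945)
|BD| = 3.5696
circle(B,5.00) ∩ circle(D,8.00): a=-3.6780, h=3.3870
  candidates: C₊=(3.7973,7.9974) cross=12.090; C₋=(-2.2651,4.9748) cross=-12.090
  mode + wants cross > 0 → take C=(3.7973,7.9974) (cross=12.090)
ex = (C−B)/|BC| = (0.2780,0.9606); ey = (-0.9606,0.2780)
P = B + -2.06·ex + -3.25·ey = (4.9564,0.3122)

4.96 0.31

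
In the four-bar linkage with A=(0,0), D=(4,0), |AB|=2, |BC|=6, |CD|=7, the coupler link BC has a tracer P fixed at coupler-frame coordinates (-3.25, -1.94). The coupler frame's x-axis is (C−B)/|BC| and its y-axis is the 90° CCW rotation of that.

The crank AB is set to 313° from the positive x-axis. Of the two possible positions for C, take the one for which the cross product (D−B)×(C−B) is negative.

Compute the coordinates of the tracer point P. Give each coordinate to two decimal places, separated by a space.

A=(0,0), D=(4.00,0)
B = A + 2.00·(cos313°, sin313°) = (1.3640, -1.4627)
|BD| = 3.0146
circle(B,6.00) ∩ circle(D,7.00): a=-0.6488, h=5.9648
  candidates: C₊=(-2.0975,3.4381) cross=17.982; C₋=(3.6908,-6.9932) cross=-17.982
  mode - wants cross < 0 → take C=(3.6908,-6.9932) (cross=-17.982)
ex = (C−B)/|BC| = (0.3878,-0.9217); ey = (0.9217,0.3878)
P = B + -3.25·ex + -1.94·ey = (-1.6845,0.7806)

-1.68 0.78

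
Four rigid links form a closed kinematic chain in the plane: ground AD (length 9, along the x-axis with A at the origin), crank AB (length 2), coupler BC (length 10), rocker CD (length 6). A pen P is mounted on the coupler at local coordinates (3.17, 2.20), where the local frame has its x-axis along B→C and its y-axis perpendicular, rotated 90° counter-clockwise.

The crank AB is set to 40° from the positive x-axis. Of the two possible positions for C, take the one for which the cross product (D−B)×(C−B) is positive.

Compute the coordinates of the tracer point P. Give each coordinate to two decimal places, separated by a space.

A=(0,0), D=(9.00,0)
B = A + 2.00·(cos40°, sin40°) = (1.5321, 1.2856)
|BD| = 7.5778
circle(B,10.00) ∩ circle(D,6.00): a=8.0118, h=5.9843
  candidates: C₊=(10.4430,5.8239) cross=45.347; C₋=(8.4125,-5.9712) cross=-45.347
  mode + wants cross > 0 → take C=(10.4430,5.8239) (cross=45.347)
ex = (C−B)/|BC| = (0.8911,0.4538); ey = (-0.4538,0.8911)
P = B + 3.17·ex + 2.20·ey = (3.3584,4.6846)

3.36 4.68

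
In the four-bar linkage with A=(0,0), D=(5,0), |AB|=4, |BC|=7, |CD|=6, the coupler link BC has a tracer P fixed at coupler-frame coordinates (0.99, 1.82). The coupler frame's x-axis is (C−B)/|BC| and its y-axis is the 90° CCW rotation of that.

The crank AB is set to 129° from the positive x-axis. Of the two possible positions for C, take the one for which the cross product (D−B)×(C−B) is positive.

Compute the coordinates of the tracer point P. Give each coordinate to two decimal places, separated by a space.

-2.33 5.17

A=(0,0), D=(5.00,0)
B = A + 4.00·(cos129°, sin129°) = (-2.5173, 3.1086)
|BD| = 8.1347
circle(B,7.00) ∩ circle(D,6.00): a=4.8664, h=5.0317
  candidates: C₊=(3.9026,5.8988) cross=40.931; C₋=(0.0569,-3.4009) cross=-40.931
  mode + wants cross > 0 → take C=(3.9026,5.8988) (cross=40.931)
ex = (C−B)/|BC| = (0.9171,0.3986); ey = (-0.3986,0.9171)
P = B + 0.99·ex + 1.82·ey = (-2.3348,5.1724)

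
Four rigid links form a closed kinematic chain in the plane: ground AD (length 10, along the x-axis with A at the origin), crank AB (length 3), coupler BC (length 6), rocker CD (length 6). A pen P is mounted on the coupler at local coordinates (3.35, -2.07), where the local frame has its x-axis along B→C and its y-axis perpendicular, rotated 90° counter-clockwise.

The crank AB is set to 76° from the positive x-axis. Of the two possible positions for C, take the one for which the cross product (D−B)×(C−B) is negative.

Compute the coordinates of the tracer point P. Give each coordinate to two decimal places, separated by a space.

A=(0,0), D=(10.00,0)
B = A + 3.00·(cos76°, sin76°) = (0.7258, 2.9109)
|BD| = 9.7203
circle(B,6.00) ∩ circle(D,6.00): a=4.8602, h=3.5184
  candidates: C₊=(6.4165,4.8123) cross=34.200; C₋=(4.3093,-1.9014) cross=-34.200
  mode - wants cross < 0 → take C=(4.3093,-1.9014) (cross=-34.200)
ex = (C−B)/|BC| = (0.5972,-0.8021); ey = (0.8021,0.5972)
P = B + 3.35·ex + -2.07·ey = (1.0663,-1.0123)

1.07 -1.01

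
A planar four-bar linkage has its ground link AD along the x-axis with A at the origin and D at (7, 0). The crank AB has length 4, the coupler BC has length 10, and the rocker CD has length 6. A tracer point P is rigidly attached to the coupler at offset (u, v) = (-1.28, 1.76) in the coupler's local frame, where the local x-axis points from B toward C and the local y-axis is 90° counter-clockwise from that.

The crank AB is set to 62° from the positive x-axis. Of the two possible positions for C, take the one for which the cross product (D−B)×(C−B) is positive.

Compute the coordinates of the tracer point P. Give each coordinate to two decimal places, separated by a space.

A=(0,0), D=(7.00,0)
B = A + 4.00·(cos62°, sin62°) = (1.8779, 3.5318)
|BD| = 6.2217
circle(B,10.00) ∩ circle(D,6.00): a=8.2541, h=5.6453
  candidates: C₊=(11.8778,3.4938) cross=35.123; C₋=(5.4687,-5.8013) cross=-35.123
  mode + wants cross > 0 → take C=(11.8778,3.4938) (cross=35.123)
ex = (C−B)/|BC| = (1.0000,-0.0038); ey = (0.0038,1.0000)
P = B + -1.28·ex + 1.76·ey = (0.6046,5.2966)

0.60 5.30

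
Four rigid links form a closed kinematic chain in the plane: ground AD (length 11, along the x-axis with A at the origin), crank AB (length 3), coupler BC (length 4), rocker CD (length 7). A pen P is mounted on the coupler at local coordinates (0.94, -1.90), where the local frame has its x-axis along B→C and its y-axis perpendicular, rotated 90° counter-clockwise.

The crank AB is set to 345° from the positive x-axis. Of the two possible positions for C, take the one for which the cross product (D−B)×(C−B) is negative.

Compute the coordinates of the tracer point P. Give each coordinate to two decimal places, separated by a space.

1.92 -2.66

A=(0,0), D=(11.00,0)
B = A + 3.00·(cos345°, sin345°) = (2.8978, -0.7765)
|BD| = 8.1393
circle(B,4.00) ∩ circle(D,7.00): a=2.0425, h=3.4392
  candidates: C₊=(4.6029,2.8419) cross=27.993; C₋=(5.2590,-4.0052) cross=-27.993
  mode - wants cross < 0 → take C=(5.2590,-4.0052) (cross=-27.993)
ex = (C−B)/|BC| = (0.5903,-0.8072); ey = (0.8072,0.5903)
P = B + 0.94·ex + -1.90·ey = (1.9190,-2.6568)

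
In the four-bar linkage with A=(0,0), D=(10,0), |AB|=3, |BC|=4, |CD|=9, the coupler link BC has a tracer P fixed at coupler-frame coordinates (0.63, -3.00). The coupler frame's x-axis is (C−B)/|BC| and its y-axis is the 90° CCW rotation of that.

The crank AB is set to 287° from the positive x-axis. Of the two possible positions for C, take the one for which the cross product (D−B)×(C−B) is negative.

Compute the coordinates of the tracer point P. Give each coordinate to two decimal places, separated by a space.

A=(0,0), D=(10.00,0)
B = A + 3.00·(cos287°, sin287°) = (0.8771, -2.8689)
|BD| = 9.5634
circle(B,4.00) ∩ circle(D,9.00): a=1.3833, h=3.7532
  candidates: C₊=(1.0708,1.1264) cross=35.893; C₋=(3.3226,-6.0343) cross=-35.893
  mode - wants cross < 0 → take C=(3.3226,-6.0343) (cross=-35.893)
ex = (C−B)/|BC| = (0.6114,-0.7913); ey = (0.7913,0.6114)
P = B + 0.63·ex + -3.00·ey = (-1.1117,-5.2016)

-1.11 -5.20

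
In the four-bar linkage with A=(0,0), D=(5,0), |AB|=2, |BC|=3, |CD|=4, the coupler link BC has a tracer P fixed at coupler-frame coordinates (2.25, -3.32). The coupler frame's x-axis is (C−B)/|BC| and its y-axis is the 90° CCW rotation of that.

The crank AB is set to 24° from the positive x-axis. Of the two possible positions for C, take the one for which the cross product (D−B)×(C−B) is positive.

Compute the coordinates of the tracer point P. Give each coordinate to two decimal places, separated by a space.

5.79 1.43

A=(0,0), D=(5.00,0)
B = A + 2.00·(cos24°, sin24°) = (1.8271, 0.8135)
|BD| = 3.2755
circle(B,3.00) ∩ circle(D,4.00): a=0.5692, h=2.9455
  candidates: C₊=(3.1100,3.5253) cross=9.648; C₋=(1.6470,-2.1811) cross=-9.648
  mode + wants cross > 0 → take C=(3.1100,3.5253) (cross=9.648)
ex = (C−B)/|BC| = (0.4276,0.9040); ey = (-0.9040,0.4276)
P = B + 2.25·ex + -3.32·ey = (5.7904,1.4276)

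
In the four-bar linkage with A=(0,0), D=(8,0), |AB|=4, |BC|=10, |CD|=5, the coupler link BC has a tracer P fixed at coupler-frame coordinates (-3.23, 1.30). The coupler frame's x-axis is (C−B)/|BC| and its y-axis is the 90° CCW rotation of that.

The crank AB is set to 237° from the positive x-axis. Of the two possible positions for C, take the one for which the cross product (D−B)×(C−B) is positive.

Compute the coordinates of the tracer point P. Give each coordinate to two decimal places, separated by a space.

-5.36 -4.77

A=(0,0), D=(8.00,0)
B = A + 4.00·(cos237°, sin237°) = (-2.1786, -3.3547)
|BD| = 10.7171
circle(B,10.00) ∩ circle(D,5.00): a=8.8576, h=4.6414
  candidates: C₊=(4.7811,3.8261) cross=49.742; C₋=(7.6868,-4.9902) cross=-49.742
  mode + wants cross > 0 → take C=(4.7811,3.8261) (cross=49.742)
ex = (C−B)/|BC| = (0.6960,0.7181); ey = (-0.7181,0.6960)
P = B + -3.23·ex + 1.30·ey = (-5.3600,-4.7693)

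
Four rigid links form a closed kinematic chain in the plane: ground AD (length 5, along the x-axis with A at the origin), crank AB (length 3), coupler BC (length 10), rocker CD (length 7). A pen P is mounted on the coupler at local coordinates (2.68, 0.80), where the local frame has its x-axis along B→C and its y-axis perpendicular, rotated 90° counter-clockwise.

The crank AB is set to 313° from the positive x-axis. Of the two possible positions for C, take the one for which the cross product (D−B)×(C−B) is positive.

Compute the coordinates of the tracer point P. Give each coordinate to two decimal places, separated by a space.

A=(0,0), D=(5.00,0)
B = A + 3.00·(cos313°, sin313°) = (2.0460, -2.1941)
|BD| = 3.6797
circle(B,10.00) ∩ circle(D,7.00): a=8.7698, h=4.8053
  candidates: C₊=(6.2211,6.8927) cross=17.682; C₋=(11.9515,-0.8226) cross=-17.682
  mode + wants cross > 0 → take C=(6.2211,6.8927) (cross=17.682)
ex = (C−B)/|BC| = (0.4175,0.9087); ey = (-0.9087,0.4175)
P = B + 2.68·ex + 0.80·ey = (2.4380,0.5752)

2.44 0.58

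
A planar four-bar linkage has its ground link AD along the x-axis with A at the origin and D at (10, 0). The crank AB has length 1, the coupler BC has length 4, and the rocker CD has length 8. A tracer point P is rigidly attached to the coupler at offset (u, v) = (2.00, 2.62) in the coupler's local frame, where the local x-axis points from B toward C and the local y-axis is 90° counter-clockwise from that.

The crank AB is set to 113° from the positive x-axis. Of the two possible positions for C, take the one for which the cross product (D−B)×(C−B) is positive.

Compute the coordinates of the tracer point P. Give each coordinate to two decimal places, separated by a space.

-0.44 4.22

A=(0,0), D=(10.00,0)
B = A + 1.00·(cos113°, sin113°) = (-0.3907, 0.9205)
|BD| = 10.4314
circle(B,4.00) ∩ circle(D,8.00): a=2.9150, h=2.7391
  candidates: C₊=(2.7546,3.3917) cross=28.573; C₋=(2.2712,-2.0652) cross=-28.573
  mode + wants cross > 0 → take C=(2.7546,3.3917) (cross=28.573)
ex = (C−B)/|BC| = (0.7863,0.6178); ey = (-0.6178,0.7863)
P = B + 2.00·ex + 2.62·ey = (-0.4367,4.2163)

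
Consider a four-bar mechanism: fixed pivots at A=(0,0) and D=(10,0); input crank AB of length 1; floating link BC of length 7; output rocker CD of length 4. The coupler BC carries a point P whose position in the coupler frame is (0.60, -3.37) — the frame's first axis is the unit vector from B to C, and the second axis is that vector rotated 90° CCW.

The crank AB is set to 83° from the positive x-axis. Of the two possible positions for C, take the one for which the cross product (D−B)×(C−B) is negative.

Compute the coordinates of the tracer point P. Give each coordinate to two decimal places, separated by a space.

A=(0,0), D=(10.00,0)
B = A + 1.00·(cos83°, sin83°) = (0.1219, 0.9925)
|BD| = 9.9279
circle(B,7.00) ∩ circle(D,4.00): a=6.6259, h=2.2577
  candidates: C₊=(6.9403,2.5765) cross=22.414; C₋=(6.4889,-1.9163) cross=-22.414
  mode - wants cross < 0 → take C=(6.4889,-1.9163) (cross=-22.414)
ex = (C−B)/|BC| = (0.9096,-0.4155); ey = (0.4155,0.9096)
P = B + 0.60·ex + -3.37·ey = (-0.7328,-2.3220)

-0.73 -2.32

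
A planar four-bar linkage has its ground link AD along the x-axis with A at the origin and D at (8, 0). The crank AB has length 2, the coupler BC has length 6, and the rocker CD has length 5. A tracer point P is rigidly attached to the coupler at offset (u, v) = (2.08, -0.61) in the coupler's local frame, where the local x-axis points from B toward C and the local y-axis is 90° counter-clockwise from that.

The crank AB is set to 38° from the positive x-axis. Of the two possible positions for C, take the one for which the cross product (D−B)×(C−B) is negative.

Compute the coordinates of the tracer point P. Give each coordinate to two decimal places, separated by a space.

A=(0,0), D=(8.00,0)
B = A + 2.00·(cos38°, sin38°) = (1.5760, 1.2313)
|BD| = 6.5409
circle(B,6.00) ∩ circle(D,5.00): a=4.1113, h=4.3700
  candidates: C₊=(6.4365,4.7493) cross=28.584; C₋=(4.7912,-3.8345) cross=-28.584
  mode - wants cross < 0 → take C=(4.7912,-3.8345) (cross=-28.584)
ex = (C−B)/|BC| = (0.5359,-0.8443); ey = (0.8443,0.5359)
P = B + 2.08·ex + -0.61·ey = (2.1756,-0.8517)

2.18 -0.85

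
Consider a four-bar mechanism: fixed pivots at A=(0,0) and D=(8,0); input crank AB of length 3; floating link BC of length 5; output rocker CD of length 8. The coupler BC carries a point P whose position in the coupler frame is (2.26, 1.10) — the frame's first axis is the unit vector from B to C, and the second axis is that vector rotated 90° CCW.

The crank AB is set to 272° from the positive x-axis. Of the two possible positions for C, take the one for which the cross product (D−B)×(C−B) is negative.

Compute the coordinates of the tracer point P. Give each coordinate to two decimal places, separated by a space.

A=(0,0), D=(8.00,0)
B = A + 3.00·(cos272°, sin272°) = (0.1047, -2.9982)
|BD| = 8.4454
circle(B,5.00) ∩ circle(D,8.00): a=1.9138, h=4.6193
  candidates: C₊=(0.2539,1.9996) cross=39.011; C₋=(3.5337,-6.6372) cross=-39.011
  mode - wants cross < 0 → take C=(3.5337,-6.6372) (cross=-39.011)
ex = (C−B)/|BC| = (0.6858,-0.7278); ey = (0.7278,0.6858)
P = B + 2.26·ex + 1.10·ey = (2.4552,-3.8886)

2.46 -3.89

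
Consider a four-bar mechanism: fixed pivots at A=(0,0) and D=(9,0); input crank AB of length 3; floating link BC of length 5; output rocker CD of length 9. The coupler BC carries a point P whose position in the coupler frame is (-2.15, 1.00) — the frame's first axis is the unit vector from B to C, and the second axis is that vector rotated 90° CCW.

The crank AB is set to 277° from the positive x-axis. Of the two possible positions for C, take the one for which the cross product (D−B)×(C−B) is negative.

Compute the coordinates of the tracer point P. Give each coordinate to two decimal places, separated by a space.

A=(0,0), D=(9.00,0)
B = A + 3.00·(cos277°, sin277°) = (0.3656, -2.9776)
|BD| = 9.1334
circle(B,5.00) ∩ circle(D,9.00): a=1.5010, h=4.7694
  candidates: C₊=(0.2297,2.0205) cross=43.561; C₋=(3.3395,-6.9971) cross=-43.561
  mode - wants cross < 0 → take C=(3.3395,-6.9971) (cross=-43.561)
ex = (C−B)/|BC| = (0.5948,-0.8039); ey = (0.8039,0.5948)
P = B + -2.15·ex + 1.00·ey = (-0.1093,-0.6545)

-0.11 -0.65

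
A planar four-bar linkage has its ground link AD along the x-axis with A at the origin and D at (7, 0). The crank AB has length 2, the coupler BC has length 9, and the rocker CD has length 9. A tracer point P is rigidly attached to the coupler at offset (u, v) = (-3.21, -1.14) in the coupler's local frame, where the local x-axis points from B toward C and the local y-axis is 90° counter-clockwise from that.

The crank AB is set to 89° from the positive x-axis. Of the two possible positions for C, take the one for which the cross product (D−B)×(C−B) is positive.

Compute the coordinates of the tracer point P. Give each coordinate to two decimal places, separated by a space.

-1.14 -1.20

A=(0,0), D=(7.00,0)
B = A + 2.00·(cos89°, sin89°) = (0.0349, 1.9997)
|BD| = 7.2465
circle(B,9.00) ∩ circle(D,9.00): a=3.6232, h=8.2385
  candidates: C₊=(5.7909,8.9184) cross=59.700; C₋=(1.2440,-6.9187) cross=-59.700
  mode + wants cross > 0 → take C=(5.7909,8.9184) (cross=59.700)
ex = (C−B)/|BC| = (0.6396,0.7687); ey = (-0.7687,0.6396)
P = B + -3.21·ex + -1.14·ey = (-1.1417,-1.1971)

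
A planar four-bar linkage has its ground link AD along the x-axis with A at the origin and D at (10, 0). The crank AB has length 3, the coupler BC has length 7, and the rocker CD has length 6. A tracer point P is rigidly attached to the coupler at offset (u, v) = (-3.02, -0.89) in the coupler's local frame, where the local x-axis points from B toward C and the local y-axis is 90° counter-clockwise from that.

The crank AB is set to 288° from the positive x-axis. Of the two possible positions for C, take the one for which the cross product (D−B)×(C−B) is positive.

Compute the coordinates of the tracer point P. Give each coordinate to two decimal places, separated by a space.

0.00 -5.86

A=(0,0), D=(10.00,0)
B = A + 3.00·(cos288°, sin288°) = (0.9271, -2.8532)
|BD| = 9.5110
circle(B,7.00) ∩ circle(D,6.00): a=5.4389, h=4.4066
  candidates: C₊=(4.7935,2.9821) cross=41.911; C₋=(7.4374,-5.4252) cross=-41.911
  mode + wants cross > 0 → take C=(4.7935,2.9821) (cross=41.911)
ex = (C−B)/|BC| = (0.5524,0.8336); ey = (-0.8336,0.5524)
P = B + -3.02·ex + -0.89·ey = (0.0008,-5.8623)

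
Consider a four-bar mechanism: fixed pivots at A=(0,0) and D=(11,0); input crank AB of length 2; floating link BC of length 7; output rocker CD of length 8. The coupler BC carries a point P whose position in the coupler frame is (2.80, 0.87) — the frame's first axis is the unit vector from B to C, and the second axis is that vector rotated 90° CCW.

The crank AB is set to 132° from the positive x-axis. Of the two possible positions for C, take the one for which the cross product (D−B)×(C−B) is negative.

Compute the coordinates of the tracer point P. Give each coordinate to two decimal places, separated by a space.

1.29 0.19

A=(0,0), D=(11.00,0)
B = A + 2.00·(cos132°, sin132°) = (-1.3383, 1.4863)
|BD| = 12.4275
circle(B,7.00) ∩ circle(D,8.00): a=5.6102, h=4.1863
  candidates: C₊=(4.7324,4.9716) cross=52.025; C₋=(3.7310,-3.3410) cross=-52.025
  mode - wants cross < 0 → take C=(3.7310,-3.3410) (cross=-52.025)
ex = (C−B)/|BC| = (0.7242,-0.6896); ey = (0.6896,0.7242)
P = B + 2.80·ex + 0.87·ey = (1.2894,0.1854)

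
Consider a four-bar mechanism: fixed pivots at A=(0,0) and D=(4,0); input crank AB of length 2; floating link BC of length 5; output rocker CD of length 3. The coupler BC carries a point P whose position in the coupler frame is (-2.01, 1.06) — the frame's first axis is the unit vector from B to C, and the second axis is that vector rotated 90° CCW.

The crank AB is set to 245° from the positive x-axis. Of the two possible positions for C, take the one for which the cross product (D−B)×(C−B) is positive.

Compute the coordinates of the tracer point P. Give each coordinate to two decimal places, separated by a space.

-2.87 -2.84

A=(0,0), D=(4.00,0)
B = A + 2.00·(cos245°, sin245°) = (-0.8452, -1.8126)
|BD| = 5.1732
circle(B,5.00) ∩ circle(D,3.00): a=4.1330, h=2.8139
  candidates: C₊=(2.0398,2.2711) cross=14.557; C₋=(4.0117,-3.0000) cross=-14.557
  mode + wants cross > 0 → take C=(2.0398,2.2711) (cross=14.557)
ex = (C−B)/|BC| = (0.5770,0.8167); ey = (-0.8167,0.5770)
P = B + -2.01·ex + 1.06·ey = (-2.8708,-2.8426)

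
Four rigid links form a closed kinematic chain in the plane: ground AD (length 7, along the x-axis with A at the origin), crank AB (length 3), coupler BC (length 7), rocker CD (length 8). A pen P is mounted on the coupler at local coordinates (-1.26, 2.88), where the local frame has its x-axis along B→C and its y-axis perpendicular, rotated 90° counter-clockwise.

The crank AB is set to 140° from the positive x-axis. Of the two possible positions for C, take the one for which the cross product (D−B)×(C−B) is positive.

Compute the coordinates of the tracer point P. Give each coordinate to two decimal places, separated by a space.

-5.20 3.13

A=(0,0), D=(7.00,0)
B = A + 3.00·(cos140°, sin140°) = (-2.2981, 1.9284)
|BD| = 9.4960
circle(B,7.00) ∩ circle(D,8.00): a=3.9582, h=5.7735
  candidates: C₊=(2.7500,6.7777) cross=54.825; C₋=(0.4052,-4.5286) cross=-54.825
  mode + wants cross > 0 → take C=(2.7500,6.7777) (cross=54.825)
ex = (C−B)/|BC| = (0.7212,0.6928); ey = (-0.6928,0.7212)
P = B + -1.26·ex + 2.88·ey = (-5.2020,3.1324)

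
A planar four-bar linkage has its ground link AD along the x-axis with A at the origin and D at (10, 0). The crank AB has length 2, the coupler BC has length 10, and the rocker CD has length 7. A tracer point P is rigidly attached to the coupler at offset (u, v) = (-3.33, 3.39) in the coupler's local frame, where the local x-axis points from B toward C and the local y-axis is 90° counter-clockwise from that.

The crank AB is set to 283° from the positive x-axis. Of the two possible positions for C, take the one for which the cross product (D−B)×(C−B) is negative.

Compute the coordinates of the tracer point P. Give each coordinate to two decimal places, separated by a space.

-0.74 2.65

A=(0,0), D=(10.00,0)
B = A + 2.00·(cos283°, sin283°) = (0.4499, -1.9487)
|BD| = 9.7469
circle(B,10.00) ∩ circle(D,7.00): a=7.4897, h=6.6261
  candidates: C₊=(6.4636,6.0410) cross=64.584; C₋=(9.1131,-6.9436) cross=-64.584
  mode - wants cross < 0 → take C=(9.1131,-6.9436) (cross=-64.584)
ex = (C−B)/|BC| = (0.8663,-0.4995); ey = (0.4995,0.8663)
P = B + -3.33·ex + 3.39·ey = (-0.7417,2.6514)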